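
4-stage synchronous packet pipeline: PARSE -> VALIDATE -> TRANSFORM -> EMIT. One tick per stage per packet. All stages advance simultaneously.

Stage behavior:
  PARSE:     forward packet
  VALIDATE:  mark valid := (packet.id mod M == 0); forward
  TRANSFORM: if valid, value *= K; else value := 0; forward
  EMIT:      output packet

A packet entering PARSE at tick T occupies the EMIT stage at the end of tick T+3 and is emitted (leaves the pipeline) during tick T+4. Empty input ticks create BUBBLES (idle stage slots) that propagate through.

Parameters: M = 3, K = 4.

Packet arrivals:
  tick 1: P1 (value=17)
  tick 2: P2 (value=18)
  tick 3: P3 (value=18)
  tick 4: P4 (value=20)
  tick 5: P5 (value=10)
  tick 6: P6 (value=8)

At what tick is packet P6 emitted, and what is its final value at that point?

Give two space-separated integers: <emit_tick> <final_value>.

Tick 1: [PARSE:P1(v=17,ok=F), VALIDATE:-, TRANSFORM:-, EMIT:-] out:-; in:P1
Tick 2: [PARSE:P2(v=18,ok=F), VALIDATE:P1(v=17,ok=F), TRANSFORM:-, EMIT:-] out:-; in:P2
Tick 3: [PARSE:P3(v=18,ok=F), VALIDATE:P2(v=18,ok=F), TRANSFORM:P1(v=0,ok=F), EMIT:-] out:-; in:P3
Tick 4: [PARSE:P4(v=20,ok=F), VALIDATE:P3(v=18,ok=T), TRANSFORM:P2(v=0,ok=F), EMIT:P1(v=0,ok=F)] out:-; in:P4
Tick 5: [PARSE:P5(v=10,ok=F), VALIDATE:P4(v=20,ok=F), TRANSFORM:P3(v=72,ok=T), EMIT:P2(v=0,ok=F)] out:P1(v=0); in:P5
Tick 6: [PARSE:P6(v=8,ok=F), VALIDATE:P5(v=10,ok=F), TRANSFORM:P4(v=0,ok=F), EMIT:P3(v=72,ok=T)] out:P2(v=0); in:P6
Tick 7: [PARSE:-, VALIDATE:P6(v=8,ok=T), TRANSFORM:P5(v=0,ok=F), EMIT:P4(v=0,ok=F)] out:P3(v=72); in:-
Tick 8: [PARSE:-, VALIDATE:-, TRANSFORM:P6(v=32,ok=T), EMIT:P5(v=0,ok=F)] out:P4(v=0); in:-
Tick 9: [PARSE:-, VALIDATE:-, TRANSFORM:-, EMIT:P6(v=32,ok=T)] out:P5(v=0); in:-
Tick 10: [PARSE:-, VALIDATE:-, TRANSFORM:-, EMIT:-] out:P6(v=32); in:-
P6: arrives tick 6, valid=True (id=6, id%3=0), emit tick 10, final value 32

Answer: 10 32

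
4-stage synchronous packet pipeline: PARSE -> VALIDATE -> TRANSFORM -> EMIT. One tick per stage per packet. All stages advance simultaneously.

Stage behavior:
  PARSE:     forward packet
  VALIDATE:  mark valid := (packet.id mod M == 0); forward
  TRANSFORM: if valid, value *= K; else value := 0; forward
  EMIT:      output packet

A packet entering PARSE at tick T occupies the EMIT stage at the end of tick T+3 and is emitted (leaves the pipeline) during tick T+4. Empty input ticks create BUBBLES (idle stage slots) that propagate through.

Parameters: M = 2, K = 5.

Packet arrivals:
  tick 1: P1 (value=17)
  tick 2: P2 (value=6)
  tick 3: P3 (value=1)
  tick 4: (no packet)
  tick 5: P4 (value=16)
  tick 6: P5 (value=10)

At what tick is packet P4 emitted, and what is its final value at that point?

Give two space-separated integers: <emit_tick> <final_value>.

Tick 1: [PARSE:P1(v=17,ok=F), VALIDATE:-, TRANSFORM:-, EMIT:-] out:-; in:P1
Tick 2: [PARSE:P2(v=6,ok=F), VALIDATE:P1(v=17,ok=F), TRANSFORM:-, EMIT:-] out:-; in:P2
Tick 3: [PARSE:P3(v=1,ok=F), VALIDATE:P2(v=6,ok=T), TRANSFORM:P1(v=0,ok=F), EMIT:-] out:-; in:P3
Tick 4: [PARSE:-, VALIDATE:P3(v=1,ok=F), TRANSFORM:P2(v=30,ok=T), EMIT:P1(v=0,ok=F)] out:-; in:-
Tick 5: [PARSE:P4(v=16,ok=F), VALIDATE:-, TRANSFORM:P3(v=0,ok=F), EMIT:P2(v=30,ok=T)] out:P1(v=0); in:P4
Tick 6: [PARSE:P5(v=10,ok=F), VALIDATE:P4(v=16,ok=T), TRANSFORM:-, EMIT:P3(v=0,ok=F)] out:P2(v=30); in:P5
Tick 7: [PARSE:-, VALIDATE:P5(v=10,ok=F), TRANSFORM:P4(v=80,ok=T), EMIT:-] out:P3(v=0); in:-
Tick 8: [PARSE:-, VALIDATE:-, TRANSFORM:P5(v=0,ok=F), EMIT:P4(v=80,ok=T)] out:-; in:-
Tick 9: [PARSE:-, VALIDATE:-, TRANSFORM:-, EMIT:P5(v=0,ok=F)] out:P4(v=80); in:-
Tick 10: [PARSE:-, VALIDATE:-, TRANSFORM:-, EMIT:-] out:P5(v=0); in:-
P4: arrives tick 5, valid=True (id=4, id%2=0), emit tick 9, final value 80

Answer: 9 80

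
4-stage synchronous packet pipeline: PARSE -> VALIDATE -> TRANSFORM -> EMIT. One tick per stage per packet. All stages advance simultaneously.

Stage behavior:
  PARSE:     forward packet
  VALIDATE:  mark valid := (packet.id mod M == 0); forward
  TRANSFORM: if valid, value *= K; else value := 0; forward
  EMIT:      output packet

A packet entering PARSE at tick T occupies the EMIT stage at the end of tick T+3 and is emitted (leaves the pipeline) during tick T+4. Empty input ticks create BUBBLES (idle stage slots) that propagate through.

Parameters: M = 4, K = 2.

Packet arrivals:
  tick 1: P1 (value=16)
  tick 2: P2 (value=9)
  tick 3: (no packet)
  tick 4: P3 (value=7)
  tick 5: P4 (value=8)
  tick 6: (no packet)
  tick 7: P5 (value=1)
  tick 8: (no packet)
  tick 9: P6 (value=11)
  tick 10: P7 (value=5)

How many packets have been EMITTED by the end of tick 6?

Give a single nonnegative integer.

Answer: 2

Derivation:
Tick 1: [PARSE:P1(v=16,ok=F), VALIDATE:-, TRANSFORM:-, EMIT:-] out:-; in:P1
Tick 2: [PARSE:P2(v=9,ok=F), VALIDATE:P1(v=16,ok=F), TRANSFORM:-, EMIT:-] out:-; in:P2
Tick 3: [PARSE:-, VALIDATE:P2(v=9,ok=F), TRANSFORM:P1(v=0,ok=F), EMIT:-] out:-; in:-
Tick 4: [PARSE:P3(v=7,ok=F), VALIDATE:-, TRANSFORM:P2(v=0,ok=F), EMIT:P1(v=0,ok=F)] out:-; in:P3
Tick 5: [PARSE:P4(v=8,ok=F), VALIDATE:P3(v=7,ok=F), TRANSFORM:-, EMIT:P2(v=0,ok=F)] out:P1(v=0); in:P4
Tick 6: [PARSE:-, VALIDATE:P4(v=8,ok=T), TRANSFORM:P3(v=0,ok=F), EMIT:-] out:P2(v=0); in:-
Emitted by tick 6: ['P1', 'P2']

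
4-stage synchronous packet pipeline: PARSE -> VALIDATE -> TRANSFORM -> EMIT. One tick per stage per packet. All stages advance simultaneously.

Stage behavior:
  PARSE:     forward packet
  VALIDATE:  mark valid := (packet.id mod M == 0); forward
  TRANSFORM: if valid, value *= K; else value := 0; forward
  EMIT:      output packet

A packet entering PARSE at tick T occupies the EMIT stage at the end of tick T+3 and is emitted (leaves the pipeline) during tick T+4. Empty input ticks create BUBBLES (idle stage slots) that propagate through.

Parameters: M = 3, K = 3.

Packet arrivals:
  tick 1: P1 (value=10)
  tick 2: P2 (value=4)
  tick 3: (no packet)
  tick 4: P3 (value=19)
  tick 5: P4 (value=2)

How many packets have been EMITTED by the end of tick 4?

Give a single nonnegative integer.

Answer: 0

Derivation:
Tick 1: [PARSE:P1(v=10,ok=F), VALIDATE:-, TRANSFORM:-, EMIT:-] out:-; in:P1
Tick 2: [PARSE:P2(v=4,ok=F), VALIDATE:P1(v=10,ok=F), TRANSFORM:-, EMIT:-] out:-; in:P2
Tick 3: [PARSE:-, VALIDATE:P2(v=4,ok=F), TRANSFORM:P1(v=0,ok=F), EMIT:-] out:-; in:-
Tick 4: [PARSE:P3(v=19,ok=F), VALIDATE:-, TRANSFORM:P2(v=0,ok=F), EMIT:P1(v=0,ok=F)] out:-; in:P3
Emitted by tick 4: []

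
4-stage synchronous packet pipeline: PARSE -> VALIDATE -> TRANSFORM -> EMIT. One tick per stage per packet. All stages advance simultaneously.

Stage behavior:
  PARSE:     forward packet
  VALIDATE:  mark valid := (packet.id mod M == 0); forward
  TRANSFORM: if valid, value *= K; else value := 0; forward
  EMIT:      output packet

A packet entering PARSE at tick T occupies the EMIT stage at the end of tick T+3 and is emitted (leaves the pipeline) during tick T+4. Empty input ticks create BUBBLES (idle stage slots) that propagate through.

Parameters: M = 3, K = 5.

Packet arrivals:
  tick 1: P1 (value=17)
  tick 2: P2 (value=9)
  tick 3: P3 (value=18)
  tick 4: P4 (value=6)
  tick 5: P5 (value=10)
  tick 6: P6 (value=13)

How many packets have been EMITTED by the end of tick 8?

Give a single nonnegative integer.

Tick 1: [PARSE:P1(v=17,ok=F), VALIDATE:-, TRANSFORM:-, EMIT:-] out:-; in:P1
Tick 2: [PARSE:P2(v=9,ok=F), VALIDATE:P1(v=17,ok=F), TRANSFORM:-, EMIT:-] out:-; in:P2
Tick 3: [PARSE:P3(v=18,ok=F), VALIDATE:P2(v=9,ok=F), TRANSFORM:P1(v=0,ok=F), EMIT:-] out:-; in:P3
Tick 4: [PARSE:P4(v=6,ok=F), VALIDATE:P3(v=18,ok=T), TRANSFORM:P2(v=0,ok=F), EMIT:P1(v=0,ok=F)] out:-; in:P4
Tick 5: [PARSE:P5(v=10,ok=F), VALIDATE:P4(v=6,ok=F), TRANSFORM:P3(v=90,ok=T), EMIT:P2(v=0,ok=F)] out:P1(v=0); in:P5
Tick 6: [PARSE:P6(v=13,ok=F), VALIDATE:P5(v=10,ok=F), TRANSFORM:P4(v=0,ok=F), EMIT:P3(v=90,ok=T)] out:P2(v=0); in:P6
Tick 7: [PARSE:-, VALIDATE:P6(v=13,ok=T), TRANSFORM:P5(v=0,ok=F), EMIT:P4(v=0,ok=F)] out:P3(v=90); in:-
Tick 8: [PARSE:-, VALIDATE:-, TRANSFORM:P6(v=65,ok=T), EMIT:P5(v=0,ok=F)] out:P4(v=0); in:-
Emitted by tick 8: ['P1', 'P2', 'P3', 'P4']

Answer: 4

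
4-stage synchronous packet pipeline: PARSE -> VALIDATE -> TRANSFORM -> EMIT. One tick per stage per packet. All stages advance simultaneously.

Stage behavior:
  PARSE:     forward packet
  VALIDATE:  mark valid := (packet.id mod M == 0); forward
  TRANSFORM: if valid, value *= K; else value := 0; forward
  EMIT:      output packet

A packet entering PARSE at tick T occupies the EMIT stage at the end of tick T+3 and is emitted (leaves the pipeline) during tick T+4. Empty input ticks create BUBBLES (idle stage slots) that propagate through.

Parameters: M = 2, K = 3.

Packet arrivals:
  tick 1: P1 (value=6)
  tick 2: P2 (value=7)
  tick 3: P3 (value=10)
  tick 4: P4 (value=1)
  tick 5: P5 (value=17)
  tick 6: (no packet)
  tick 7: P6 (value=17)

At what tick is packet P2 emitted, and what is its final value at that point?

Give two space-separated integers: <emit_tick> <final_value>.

Answer: 6 21

Derivation:
Tick 1: [PARSE:P1(v=6,ok=F), VALIDATE:-, TRANSFORM:-, EMIT:-] out:-; in:P1
Tick 2: [PARSE:P2(v=7,ok=F), VALIDATE:P1(v=6,ok=F), TRANSFORM:-, EMIT:-] out:-; in:P2
Tick 3: [PARSE:P3(v=10,ok=F), VALIDATE:P2(v=7,ok=T), TRANSFORM:P1(v=0,ok=F), EMIT:-] out:-; in:P3
Tick 4: [PARSE:P4(v=1,ok=F), VALIDATE:P3(v=10,ok=F), TRANSFORM:P2(v=21,ok=T), EMIT:P1(v=0,ok=F)] out:-; in:P4
Tick 5: [PARSE:P5(v=17,ok=F), VALIDATE:P4(v=1,ok=T), TRANSFORM:P3(v=0,ok=F), EMIT:P2(v=21,ok=T)] out:P1(v=0); in:P5
Tick 6: [PARSE:-, VALIDATE:P5(v=17,ok=F), TRANSFORM:P4(v=3,ok=T), EMIT:P3(v=0,ok=F)] out:P2(v=21); in:-
Tick 7: [PARSE:P6(v=17,ok=F), VALIDATE:-, TRANSFORM:P5(v=0,ok=F), EMIT:P4(v=3,ok=T)] out:P3(v=0); in:P6
Tick 8: [PARSE:-, VALIDATE:P6(v=17,ok=T), TRANSFORM:-, EMIT:P5(v=0,ok=F)] out:P4(v=3); in:-
Tick 9: [PARSE:-, VALIDATE:-, TRANSFORM:P6(v=51,ok=T), EMIT:-] out:P5(v=0); in:-
Tick 10: [PARSE:-, VALIDATE:-, TRANSFORM:-, EMIT:P6(v=51,ok=T)] out:-; in:-
Tick 11: [PARSE:-, VALIDATE:-, TRANSFORM:-, EMIT:-] out:P6(v=51); in:-
P2: arrives tick 2, valid=True (id=2, id%2=0), emit tick 6, final value 21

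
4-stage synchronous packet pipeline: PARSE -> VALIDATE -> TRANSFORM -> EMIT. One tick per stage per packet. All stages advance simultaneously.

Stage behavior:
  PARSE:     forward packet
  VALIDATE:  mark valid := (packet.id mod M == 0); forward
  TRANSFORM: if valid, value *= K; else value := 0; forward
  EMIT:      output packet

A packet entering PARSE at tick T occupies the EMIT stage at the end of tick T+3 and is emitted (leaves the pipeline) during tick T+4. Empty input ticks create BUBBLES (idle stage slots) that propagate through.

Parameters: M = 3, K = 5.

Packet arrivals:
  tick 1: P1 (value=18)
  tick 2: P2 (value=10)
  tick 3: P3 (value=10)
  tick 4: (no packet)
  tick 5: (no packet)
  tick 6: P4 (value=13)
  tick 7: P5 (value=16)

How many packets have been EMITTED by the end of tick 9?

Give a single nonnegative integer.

Tick 1: [PARSE:P1(v=18,ok=F), VALIDATE:-, TRANSFORM:-, EMIT:-] out:-; in:P1
Tick 2: [PARSE:P2(v=10,ok=F), VALIDATE:P1(v=18,ok=F), TRANSFORM:-, EMIT:-] out:-; in:P2
Tick 3: [PARSE:P3(v=10,ok=F), VALIDATE:P2(v=10,ok=F), TRANSFORM:P1(v=0,ok=F), EMIT:-] out:-; in:P3
Tick 4: [PARSE:-, VALIDATE:P3(v=10,ok=T), TRANSFORM:P2(v=0,ok=F), EMIT:P1(v=0,ok=F)] out:-; in:-
Tick 5: [PARSE:-, VALIDATE:-, TRANSFORM:P3(v=50,ok=T), EMIT:P2(v=0,ok=F)] out:P1(v=0); in:-
Tick 6: [PARSE:P4(v=13,ok=F), VALIDATE:-, TRANSFORM:-, EMIT:P3(v=50,ok=T)] out:P2(v=0); in:P4
Tick 7: [PARSE:P5(v=16,ok=F), VALIDATE:P4(v=13,ok=F), TRANSFORM:-, EMIT:-] out:P3(v=50); in:P5
Tick 8: [PARSE:-, VALIDATE:P5(v=16,ok=F), TRANSFORM:P4(v=0,ok=F), EMIT:-] out:-; in:-
Tick 9: [PARSE:-, VALIDATE:-, TRANSFORM:P5(v=0,ok=F), EMIT:P4(v=0,ok=F)] out:-; in:-
Emitted by tick 9: ['P1', 'P2', 'P3']

Answer: 3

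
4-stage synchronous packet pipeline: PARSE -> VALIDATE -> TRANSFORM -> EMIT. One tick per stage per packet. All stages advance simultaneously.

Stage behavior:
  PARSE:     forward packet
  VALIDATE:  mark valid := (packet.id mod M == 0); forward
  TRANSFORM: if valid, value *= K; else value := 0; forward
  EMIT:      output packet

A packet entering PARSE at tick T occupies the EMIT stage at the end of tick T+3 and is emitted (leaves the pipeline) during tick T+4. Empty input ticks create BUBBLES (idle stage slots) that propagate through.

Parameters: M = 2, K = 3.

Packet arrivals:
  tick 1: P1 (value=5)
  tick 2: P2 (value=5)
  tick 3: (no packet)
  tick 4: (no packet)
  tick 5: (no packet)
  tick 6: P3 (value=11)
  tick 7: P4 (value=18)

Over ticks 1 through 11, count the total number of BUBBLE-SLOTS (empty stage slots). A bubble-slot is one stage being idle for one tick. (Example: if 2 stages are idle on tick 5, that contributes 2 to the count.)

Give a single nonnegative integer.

Tick 1: [PARSE:P1(v=5,ok=F), VALIDATE:-, TRANSFORM:-, EMIT:-] out:-; bubbles=3
Tick 2: [PARSE:P2(v=5,ok=F), VALIDATE:P1(v=5,ok=F), TRANSFORM:-, EMIT:-] out:-; bubbles=2
Tick 3: [PARSE:-, VALIDATE:P2(v=5,ok=T), TRANSFORM:P1(v=0,ok=F), EMIT:-] out:-; bubbles=2
Tick 4: [PARSE:-, VALIDATE:-, TRANSFORM:P2(v=15,ok=T), EMIT:P1(v=0,ok=F)] out:-; bubbles=2
Tick 5: [PARSE:-, VALIDATE:-, TRANSFORM:-, EMIT:P2(v=15,ok=T)] out:P1(v=0); bubbles=3
Tick 6: [PARSE:P3(v=11,ok=F), VALIDATE:-, TRANSFORM:-, EMIT:-] out:P2(v=15); bubbles=3
Tick 7: [PARSE:P4(v=18,ok=F), VALIDATE:P3(v=11,ok=F), TRANSFORM:-, EMIT:-] out:-; bubbles=2
Tick 8: [PARSE:-, VALIDATE:P4(v=18,ok=T), TRANSFORM:P3(v=0,ok=F), EMIT:-] out:-; bubbles=2
Tick 9: [PARSE:-, VALIDATE:-, TRANSFORM:P4(v=54,ok=T), EMIT:P3(v=0,ok=F)] out:-; bubbles=2
Tick 10: [PARSE:-, VALIDATE:-, TRANSFORM:-, EMIT:P4(v=54,ok=T)] out:P3(v=0); bubbles=3
Tick 11: [PARSE:-, VALIDATE:-, TRANSFORM:-, EMIT:-] out:P4(v=54); bubbles=4
Total bubble-slots: 28

Answer: 28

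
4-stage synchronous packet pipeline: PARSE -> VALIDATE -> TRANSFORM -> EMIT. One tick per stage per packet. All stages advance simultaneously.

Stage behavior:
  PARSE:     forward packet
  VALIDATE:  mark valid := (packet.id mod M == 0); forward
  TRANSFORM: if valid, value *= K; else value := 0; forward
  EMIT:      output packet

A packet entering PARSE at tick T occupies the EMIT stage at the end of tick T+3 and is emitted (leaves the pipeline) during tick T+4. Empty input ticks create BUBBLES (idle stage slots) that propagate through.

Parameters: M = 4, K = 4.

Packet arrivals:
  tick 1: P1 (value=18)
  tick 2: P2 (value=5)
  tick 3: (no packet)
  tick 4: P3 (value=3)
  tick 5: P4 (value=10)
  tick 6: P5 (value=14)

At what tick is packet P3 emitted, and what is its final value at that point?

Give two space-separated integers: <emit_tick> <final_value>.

Answer: 8 0

Derivation:
Tick 1: [PARSE:P1(v=18,ok=F), VALIDATE:-, TRANSFORM:-, EMIT:-] out:-; in:P1
Tick 2: [PARSE:P2(v=5,ok=F), VALIDATE:P1(v=18,ok=F), TRANSFORM:-, EMIT:-] out:-; in:P2
Tick 3: [PARSE:-, VALIDATE:P2(v=5,ok=F), TRANSFORM:P1(v=0,ok=F), EMIT:-] out:-; in:-
Tick 4: [PARSE:P3(v=3,ok=F), VALIDATE:-, TRANSFORM:P2(v=0,ok=F), EMIT:P1(v=0,ok=F)] out:-; in:P3
Tick 5: [PARSE:P4(v=10,ok=F), VALIDATE:P3(v=3,ok=F), TRANSFORM:-, EMIT:P2(v=0,ok=F)] out:P1(v=0); in:P4
Tick 6: [PARSE:P5(v=14,ok=F), VALIDATE:P4(v=10,ok=T), TRANSFORM:P3(v=0,ok=F), EMIT:-] out:P2(v=0); in:P5
Tick 7: [PARSE:-, VALIDATE:P5(v=14,ok=F), TRANSFORM:P4(v=40,ok=T), EMIT:P3(v=0,ok=F)] out:-; in:-
Tick 8: [PARSE:-, VALIDATE:-, TRANSFORM:P5(v=0,ok=F), EMIT:P4(v=40,ok=T)] out:P3(v=0); in:-
Tick 9: [PARSE:-, VALIDATE:-, TRANSFORM:-, EMIT:P5(v=0,ok=F)] out:P4(v=40); in:-
Tick 10: [PARSE:-, VALIDATE:-, TRANSFORM:-, EMIT:-] out:P5(v=0); in:-
P3: arrives tick 4, valid=False (id=3, id%4=3), emit tick 8, final value 0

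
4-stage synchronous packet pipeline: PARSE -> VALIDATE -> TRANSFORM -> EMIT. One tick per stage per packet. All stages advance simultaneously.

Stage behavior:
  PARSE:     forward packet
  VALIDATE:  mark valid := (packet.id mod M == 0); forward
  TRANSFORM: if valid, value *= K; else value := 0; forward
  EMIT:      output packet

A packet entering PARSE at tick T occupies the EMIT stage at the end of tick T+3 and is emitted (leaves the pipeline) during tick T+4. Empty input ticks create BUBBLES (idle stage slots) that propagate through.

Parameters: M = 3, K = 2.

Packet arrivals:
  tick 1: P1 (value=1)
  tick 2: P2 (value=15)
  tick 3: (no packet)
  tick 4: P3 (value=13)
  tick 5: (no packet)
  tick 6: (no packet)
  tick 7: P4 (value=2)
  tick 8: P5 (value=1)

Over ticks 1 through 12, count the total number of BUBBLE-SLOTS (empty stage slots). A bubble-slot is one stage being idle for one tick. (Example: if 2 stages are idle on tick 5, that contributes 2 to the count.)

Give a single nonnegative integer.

Tick 1: [PARSE:P1(v=1,ok=F), VALIDATE:-, TRANSFORM:-, EMIT:-] out:-; bubbles=3
Tick 2: [PARSE:P2(v=15,ok=F), VALIDATE:P1(v=1,ok=F), TRANSFORM:-, EMIT:-] out:-; bubbles=2
Tick 3: [PARSE:-, VALIDATE:P2(v=15,ok=F), TRANSFORM:P1(v=0,ok=F), EMIT:-] out:-; bubbles=2
Tick 4: [PARSE:P3(v=13,ok=F), VALIDATE:-, TRANSFORM:P2(v=0,ok=F), EMIT:P1(v=0,ok=F)] out:-; bubbles=1
Tick 5: [PARSE:-, VALIDATE:P3(v=13,ok=T), TRANSFORM:-, EMIT:P2(v=0,ok=F)] out:P1(v=0); bubbles=2
Tick 6: [PARSE:-, VALIDATE:-, TRANSFORM:P3(v=26,ok=T), EMIT:-] out:P2(v=0); bubbles=3
Tick 7: [PARSE:P4(v=2,ok=F), VALIDATE:-, TRANSFORM:-, EMIT:P3(v=26,ok=T)] out:-; bubbles=2
Tick 8: [PARSE:P5(v=1,ok=F), VALIDATE:P4(v=2,ok=F), TRANSFORM:-, EMIT:-] out:P3(v=26); bubbles=2
Tick 9: [PARSE:-, VALIDATE:P5(v=1,ok=F), TRANSFORM:P4(v=0,ok=F), EMIT:-] out:-; bubbles=2
Tick 10: [PARSE:-, VALIDATE:-, TRANSFORM:P5(v=0,ok=F), EMIT:P4(v=0,ok=F)] out:-; bubbles=2
Tick 11: [PARSE:-, VALIDATE:-, TRANSFORM:-, EMIT:P5(v=0,ok=F)] out:P4(v=0); bubbles=3
Tick 12: [PARSE:-, VALIDATE:-, TRANSFORM:-, EMIT:-] out:P5(v=0); bubbles=4
Total bubble-slots: 28

Answer: 28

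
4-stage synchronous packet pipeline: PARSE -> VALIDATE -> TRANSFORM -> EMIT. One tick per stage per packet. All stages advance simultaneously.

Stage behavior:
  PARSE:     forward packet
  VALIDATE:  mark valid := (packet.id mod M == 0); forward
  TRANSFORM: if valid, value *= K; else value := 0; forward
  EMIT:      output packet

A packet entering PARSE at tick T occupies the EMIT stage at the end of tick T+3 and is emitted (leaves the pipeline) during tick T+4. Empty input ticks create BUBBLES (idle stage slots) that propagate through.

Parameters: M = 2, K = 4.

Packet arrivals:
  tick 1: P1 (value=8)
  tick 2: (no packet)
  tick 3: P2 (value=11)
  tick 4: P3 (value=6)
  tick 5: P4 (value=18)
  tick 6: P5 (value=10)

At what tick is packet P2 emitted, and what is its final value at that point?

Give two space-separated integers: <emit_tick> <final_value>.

Tick 1: [PARSE:P1(v=8,ok=F), VALIDATE:-, TRANSFORM:-, EMIT:-] out:-; in:P1
Tick 2: [PARSE:-, VALIDATE:P1(v=8,ok=F), TRANSFORM:-, EMIT:-] out:-; in:-
Tick 3: [PARSE:P2(v=11,ok=F), VALIDATE:-, TRANSFORM:P1(v=0,ok=F), EMIT:-] out:-; in:P2
Tick 4: [PARSE:P3(v=6,ok=F), VALIDATE:P2(v=11,ok=T), TRANSFORM:-, EMIT:P1(v=0,ok=F)] out:-; in:P3
Tick 5: [PARSE:P4(v=18,ok=F), VALIDATE:P3(v=6,ok=F), TRANSFORM:P2(v=44,ok=T), EMIT:-] out:P1(v=0); in:P4
Tick 6: [PARSE:P5(v=10,ok=F), VALIDATE:P4(v=18,ok=T), TRANSFORM:P3(v=0,ok=F), EMIT:P2(v=44,ok=T)] out:-; in:P5
Tick 7: [PARSE:-, VALIDATE:P5(v=10,ok=F), TRANSFORM:P4(v=72,ok=T), EMIT:P3(v=0,ok=F)] out:P2(v=44); in:-
Tick 8: [PARSE:-, VALIDATE:-, TRANSFORM:P5(v=0,ok=F), EMIT:P4(v=72,ok=T)] out:P3(v=0); in:-
Tick 9: [PARSE:-, VALIDATE:-, TRANSFORM:-, EMIT:P5(v=0,ok=F)] out:P4(v=72); in:-
Tick 10: [PARSE:-, VALIDATE:-, TRANSFORM:-, EMIT:-] out:P5(v=0); in:-
P2: arrives tick 3, valid=True (id=2, id%2=0), emit tick 7, final value 44

Answer: 7 44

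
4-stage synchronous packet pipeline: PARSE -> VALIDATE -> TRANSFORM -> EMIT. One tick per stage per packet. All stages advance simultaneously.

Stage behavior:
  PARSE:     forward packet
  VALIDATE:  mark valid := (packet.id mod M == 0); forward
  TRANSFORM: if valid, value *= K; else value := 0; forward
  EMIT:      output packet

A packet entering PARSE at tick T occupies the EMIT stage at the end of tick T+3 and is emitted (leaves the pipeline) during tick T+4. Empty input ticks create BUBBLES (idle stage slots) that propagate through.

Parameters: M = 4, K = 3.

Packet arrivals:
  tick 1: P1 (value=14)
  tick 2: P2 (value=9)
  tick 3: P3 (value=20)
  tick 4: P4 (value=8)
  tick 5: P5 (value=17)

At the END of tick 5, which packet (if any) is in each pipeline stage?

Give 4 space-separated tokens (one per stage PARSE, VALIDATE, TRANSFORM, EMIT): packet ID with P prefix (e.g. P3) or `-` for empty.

Answer: P5 P4 P3 P2

Derivation:
Tick 1: [PARSE:P1(v=14,ok=F), VALIDATE:-, TRANSFORM:-, EMIT:-] out:-; in:P1
Tick 2: [PARSE:P2(v=9,ok=F), VALIDATE:P1(v=14,ok=F), TRANSFORM:-, EMIT:-] out:-; in:P2
Tick 3: [PARSE:P3(v=20,ok=F), VALIDATE:P2(v=9,ok=F), TRANSFORM:P1(v=0,ok=F), EMIT:-] out:-; in:P3
Tick 4: [PARSE:P4(v=8,ok=F), VALIDATE:P3(v=20,ok=F), TRANSFORM:P2(v=0,ok=F), EMIT:P1(v=0,ok=F)] out:-; in:P4
Tick 5: [PARSE:P5(v=17,ok=F), VALIDATE:P4(v=8,ok=T), TRANSFORM:P3(v=0,ok=F), EMIT:P2(v=0,ok=F)] out:P1(v=0); in:P5
At end of tick 5: ['P5', 'P4', 'P3', 'P2']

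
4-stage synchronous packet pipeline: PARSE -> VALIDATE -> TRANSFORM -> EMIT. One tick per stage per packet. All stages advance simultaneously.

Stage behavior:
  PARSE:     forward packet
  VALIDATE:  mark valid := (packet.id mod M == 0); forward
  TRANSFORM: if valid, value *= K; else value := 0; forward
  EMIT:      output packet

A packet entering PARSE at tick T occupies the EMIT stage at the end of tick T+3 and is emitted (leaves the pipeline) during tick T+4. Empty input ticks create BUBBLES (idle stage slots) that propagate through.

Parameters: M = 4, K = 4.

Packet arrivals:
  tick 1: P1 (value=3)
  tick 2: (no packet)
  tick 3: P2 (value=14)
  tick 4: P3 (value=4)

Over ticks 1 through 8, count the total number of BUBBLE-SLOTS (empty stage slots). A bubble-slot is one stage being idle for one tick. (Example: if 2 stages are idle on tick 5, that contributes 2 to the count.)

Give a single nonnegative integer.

Answer: 20

Derivation:
Tick 1: [PARSE:P1(v=3,ok=F), VALIDATE:-, TRANSFORM:-, EMIT:-] out:-; bubbles=3
Tick 2: [PARSE:-, VALIDATE:P1(v=3,ok=F), TRANSFORM:-, EMIT:-] out:-; bubbles=3
Tick 3: [PARSE:P2(v=14,ok=F), VALIDATE:-, TRANSFORM:P1(v=0,ok=F), EMIT:-] out:-; bubbles=2
Tick 4: [PARSE:P3(v=4,ok=F), VALIDATE:P2(v=14,ok=F), TRANSFORM:-, EMIT:P1(v=0,ok=F)] out:-; bubbles=1
Tick 5: [PARSE:-, VALIDATE:P3(v=4,ok=F), TRANSFORM:P2(v=0,ok=F), EMIT:-] out:P1(v=0); bubbles=2
Tick 6: [PARSE:-, VALIDATE:-, TRANSFORM:P3(v=0,ok=F), EMIT:P2(v=0,ok=F)] out:-; bubbles=2
Tick 7: [PARSE:-, VALIDATE:-, TRANSFORM:-, EMIT:P3(v=0,ok=F)] out:P2(v=0); bubbles=3
Tick 8: [PARSE:-, VALIDATE:-, TRANSFORM:-, EMIT:-] out:P3(v=0); bubbles=4
Total bubble-slots: 20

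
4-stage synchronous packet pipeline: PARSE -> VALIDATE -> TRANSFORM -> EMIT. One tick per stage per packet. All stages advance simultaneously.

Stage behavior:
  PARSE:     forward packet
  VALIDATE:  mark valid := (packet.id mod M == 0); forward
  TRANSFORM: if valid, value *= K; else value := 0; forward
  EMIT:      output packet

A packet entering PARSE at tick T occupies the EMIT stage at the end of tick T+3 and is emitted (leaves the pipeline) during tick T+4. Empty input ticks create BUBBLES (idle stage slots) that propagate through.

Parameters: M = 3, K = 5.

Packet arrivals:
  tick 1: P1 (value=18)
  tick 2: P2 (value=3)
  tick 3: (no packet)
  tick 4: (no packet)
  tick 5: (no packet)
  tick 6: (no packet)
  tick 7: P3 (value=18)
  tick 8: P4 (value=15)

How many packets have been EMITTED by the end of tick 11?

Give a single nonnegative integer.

Tick 1: [PARSE:P1(v=18,ok=F), VALIDATE:-, TRANSFORM:-, EMIT:-] out:-; in:P1
Tick 2: [PARSE:P2(v=3,ok=F), VALIDATE:P1(v=18,ok=F), TRANSFORM:-, EMIT:-] out:-; in:P2
Tick 3: [PARSE:-, VALIDATE:P2(v=3,ok=F), TRANSFORM:P1(v=0,ok=F), EMIT:-] out:-; in:-
Tick 4: [PARSE:-, VALIDATE:-, TRANSFORM:P2(v=0,ok=F), EMIT:P1(v=0,ok=F)] out:-; in:-
Tick 5: [PARSE:-, VALIDATE:-, TRANSFORM:-, EMIT:P2(v=0,ok=F)] out:P1(v=0); in:-
Tick 6: [PARSE:-, VALIDATE:-, TRANSFORM:-, EMIT:-] out:P2(v=0); in:-
Tick 7: [PARSE:P3(v=18,ok=F), VALIDATE:-, TRANSFORM:-, EMIT:-] out:-; in:P3
Tick 8: [PARSE:P4(v=15,ok=F), VALIDATE:P3(v=18,ok=T), TRANSFORM:-, EMIT:-] out:-; in:P4
Tick 9: [PARSE:-, VALIDATE:P4(v=15,ok=F), TRANSFORM:P3(v=90,ok=T), EMIT:-] out:-; in:-
Tick 10: [PARSE:-, VALIDATE:-, TRANSFORM:P4(v=0,ok=F), EMIT:P3(v=90,ok=T)] out:-; in:-
Tick 11: [PARSE:-, VALIDATE:-, TRANSFORM:-, EMIT:P4(v=0,ok=F)] out:P3(v=90); in:-
Emitted by tick 11: ['P1', 'P2', 'P3']

Answer: 3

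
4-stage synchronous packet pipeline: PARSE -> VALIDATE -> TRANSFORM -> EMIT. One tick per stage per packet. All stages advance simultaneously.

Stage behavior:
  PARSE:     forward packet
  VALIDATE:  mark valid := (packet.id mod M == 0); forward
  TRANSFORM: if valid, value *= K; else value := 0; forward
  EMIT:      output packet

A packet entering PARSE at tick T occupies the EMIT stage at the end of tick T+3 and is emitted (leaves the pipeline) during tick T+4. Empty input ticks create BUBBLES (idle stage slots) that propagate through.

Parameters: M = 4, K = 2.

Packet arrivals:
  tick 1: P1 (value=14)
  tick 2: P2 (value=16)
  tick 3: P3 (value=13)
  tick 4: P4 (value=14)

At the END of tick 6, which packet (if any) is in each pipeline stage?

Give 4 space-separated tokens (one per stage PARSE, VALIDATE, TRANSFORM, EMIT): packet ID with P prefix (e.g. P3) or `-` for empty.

Tick 1: [PARSE:P1(v=14,ok=F), VALIDATE:-, TRANSFORM:-, EMIT:-] out:-; in:P1
Tick 2: [PARSE:P2(v=16,ok=F), VALIDATE:P1(v=14,ok=F), TRANSFORM:-, EMIT:-] out:-; in:P2
Tick 3: [PARSE:P3(v=13,ok=F), VALIDATE:P2(v=16,ok=F), TRANSFORM:P1(v=0,ok=F), EMIT:-] out:-; in:P3
Tick 4: [PARSE:P4(v=14,ok=F), VALIDATE:P3(v=13,ok=F), TRANSFORM:P2(v=0,ok=F), EMIT:P1(v=0,ok=F)] out:-; in:P4
Tick 5: [PARSE:-, VALIDATE:P4(v=14,ok=T), TRANSFORM:P3(v=0,ok=F), EMIT:P2(v=0,ok=F)] out:P1(v=0); in:-
Tick 6: [PARSE:-, VALIDATE:-, TRANSFORM:P4(v=28,ok=T), EMIT:P3(v=0,ok=F)] out:P2(v=0); in:-
At end of tick 6: ['-', '-', 'P4', 'P3']

Answer: - - P4 P3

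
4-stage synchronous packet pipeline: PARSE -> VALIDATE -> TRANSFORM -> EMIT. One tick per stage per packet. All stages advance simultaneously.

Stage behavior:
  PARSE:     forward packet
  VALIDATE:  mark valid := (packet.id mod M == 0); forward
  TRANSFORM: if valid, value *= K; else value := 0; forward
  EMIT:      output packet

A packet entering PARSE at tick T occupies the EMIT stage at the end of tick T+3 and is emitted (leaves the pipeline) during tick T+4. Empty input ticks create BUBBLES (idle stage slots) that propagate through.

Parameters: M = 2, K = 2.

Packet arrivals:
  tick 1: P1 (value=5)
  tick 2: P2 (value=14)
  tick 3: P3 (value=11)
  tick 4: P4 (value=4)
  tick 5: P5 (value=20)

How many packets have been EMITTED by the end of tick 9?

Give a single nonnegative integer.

Tick 1: [PARSE:P1(v=5,ok=F), VALIDATE:-, TRANSFORM:-, EMIT:-] out:-; in:P1
Tick 2: [PARSE:P2(v=14,ok=F), VALIDATE:P1(v=5,ok=F), TRANSFORM:-, EMIT:-] out:-; in:P2
Tick 3: [PARSE:P3(v=11,ok=F), VALIDATE:P2(v=14,ok=T), TRANSFORM:P1(v=0,ok=F), EMIT:-] out:-; in:P3
Tick 4: [PARSE:P4(v=4,ok=F), VALIDATE:P3(v=11,ok=F), TRANSFORM:P2(v=28,ok=T), EMIT:P1(v=0,ok=F)] out:-; in:P4
Tick 5: [PARSE:P5(v=20,ok=F), VALIDATE:P4(v=4,ok=T), TRANSFORM:P3(v=0,ok=F), EMIT:P2(v=28,ok=T)] out:P1(v=0); in:P5
Tick 6: [PARSE:-, VALIDATE:P5(v=20,ok=F), TRANSFORM:P4(v=8,ok=T), EMIT:P3(v=0,ok=F)] out:P2(v=28); in:-
Tick 7: [PARSE:-, VALIDATE:-, TRANSFORM:P5(v=0,ok=F), EMIT:P4(v=8,ok=T)] out:P3(v=0); in:-
Tick 8: [PARSE:-, VALIDATE:-, TRANSFORM:-, EMIT:P5(v=0,ok=F)] out:P4(v=8); in:-
Tick 9: [PARSE:-, VALIDATE:-, TRANSFORM:-, EMIT:-] out:P5(v=0); in:-
Emitted by tick 9: ['P1', 'P2', 'P3', 'P4', 'P5']

Answer: 5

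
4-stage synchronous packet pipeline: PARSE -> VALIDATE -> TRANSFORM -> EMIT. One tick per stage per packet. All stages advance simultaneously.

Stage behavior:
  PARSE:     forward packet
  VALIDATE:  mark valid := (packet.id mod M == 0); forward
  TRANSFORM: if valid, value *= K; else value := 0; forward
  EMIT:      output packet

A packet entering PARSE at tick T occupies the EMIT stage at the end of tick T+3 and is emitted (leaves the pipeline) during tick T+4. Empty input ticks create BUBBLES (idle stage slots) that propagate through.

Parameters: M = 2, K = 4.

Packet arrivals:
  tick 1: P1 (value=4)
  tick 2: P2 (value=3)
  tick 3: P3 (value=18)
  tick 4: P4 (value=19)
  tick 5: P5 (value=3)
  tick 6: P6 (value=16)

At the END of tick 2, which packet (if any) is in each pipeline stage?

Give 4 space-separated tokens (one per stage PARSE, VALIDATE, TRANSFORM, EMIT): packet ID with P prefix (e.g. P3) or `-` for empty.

Tick 1: [PARSE:P1(v=4,ok=F), VALIDATE:-, TRANSFORM:-, EMIT:-] out:-; in:P1
Tick 2: [PARSE:P2(v=3,ok=F), VALIDATE:P1(v=4,ok=F), TRANSFORM:-, EMIT:-] out:-; in:P2
At end of tick 2: ['P2', 'P1', '-', '-']

Answer: P2 P1 - -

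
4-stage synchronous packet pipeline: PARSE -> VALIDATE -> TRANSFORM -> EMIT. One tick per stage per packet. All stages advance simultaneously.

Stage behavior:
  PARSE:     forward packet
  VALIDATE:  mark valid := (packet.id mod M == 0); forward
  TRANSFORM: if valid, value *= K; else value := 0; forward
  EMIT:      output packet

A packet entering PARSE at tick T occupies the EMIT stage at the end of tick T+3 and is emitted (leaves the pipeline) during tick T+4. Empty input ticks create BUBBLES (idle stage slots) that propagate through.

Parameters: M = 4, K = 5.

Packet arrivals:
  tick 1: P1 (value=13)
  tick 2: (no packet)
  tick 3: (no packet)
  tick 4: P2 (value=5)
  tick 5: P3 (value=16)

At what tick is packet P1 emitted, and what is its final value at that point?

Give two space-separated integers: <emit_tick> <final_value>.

Tick 1: [PARSE:P1(v=13,ok=F), VALIDATE:-, TRANSFORM:-, EMIT:-] out:-; in:P1
Tick 2: [PARSE:-, VALIDATE:P1(v=13,ok=F), TRANSFORM:-, EMIT:-] out:-; in:-
Tick 3: [PARSE:-, VALIDATE:-, TRANSFORM:P1(v=0,ok=F), EMIT:-] out:-; in:-
Tick 4: [PARSE:P2(v=5,ok=F), VALIDATE:-, TRANSFORM:-, EMIT:P1(v=0,ok=F)] out:-; in:P2
Tick 5: [PARSE:P3(v=16,ok=F), VALIDATE:P2(v=5,ok=F), TRANSFORM:-, EMIT:-] out:P1(v=0); in:P3
Tick 6: [PARSE:-, VALIDATE:P3(v=16,ok=F), TRANSFORM:P2(v=0,ok=F), EMIT:-] out:-; in:-
Tick 7: [PARSE:-, VALIDATE:-, TRANSFORM:P3(v=0,ok=F), EMIT:P2(v=0,ok=F)] out:-; in:-
Tick 8: [PARSE:-, VALIDATE:-, TRANSFORM:-, EMIT:P3(v=0,ok=F)] out:P2(v=0); in:-
Tick 9: [PARSE:-, VALIDATE:-, TRANSFORM:-, EMIT:-] out:P3(v=0); in:-
P1: arrives tick 1, valid=False (id=1, id%4=1), emit tick 5, final value 0

Answer: 5 0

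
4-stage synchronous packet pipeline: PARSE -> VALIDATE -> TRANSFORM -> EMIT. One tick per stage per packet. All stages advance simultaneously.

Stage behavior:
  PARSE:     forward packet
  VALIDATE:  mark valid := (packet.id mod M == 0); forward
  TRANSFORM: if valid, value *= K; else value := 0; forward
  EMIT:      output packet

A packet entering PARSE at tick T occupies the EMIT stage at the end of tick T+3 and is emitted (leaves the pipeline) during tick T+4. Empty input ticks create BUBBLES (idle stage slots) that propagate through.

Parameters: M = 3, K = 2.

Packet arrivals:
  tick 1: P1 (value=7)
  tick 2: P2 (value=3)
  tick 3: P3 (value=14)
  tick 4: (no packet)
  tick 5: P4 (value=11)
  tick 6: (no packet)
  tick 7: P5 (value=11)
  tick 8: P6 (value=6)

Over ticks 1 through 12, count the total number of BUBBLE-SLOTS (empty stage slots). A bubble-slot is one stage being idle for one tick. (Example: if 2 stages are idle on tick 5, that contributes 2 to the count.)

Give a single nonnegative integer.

Tick 1: [PARSE:P1(v=7,ok=F), VALIDATE:-, TRANSFORM:-, EMIT:-] out:-; bubbles=3
Tick 2: [PARSE:P2(v=3,ok=F), VALIDATE:P1(v=7,ok=F), TRANSFORM:-, EMIT:-] out:-; bubbles=2
Tick 3: [PARSE:P3(v=14,ok=F), VALIDATE:P2(v=3,ok=F), TRANSFORM:P1(v=0,ok=F), EMIT:-] out:-; bubbles=1
Tick 4: [PARSE:-, VALIDATE:P3(v=14,ok=T), TRANSFORM:P2(v=0,ok=F), EMIT:P1(v=0,ok=F)] out:-; bubbles=1
Tick 5: [PARSE:P4(v=11,ok=F), VALIDATE:-, TRANSFORM:P3(v=28,ok=T), EMIT:P2(v=0,ok=F)] out:P1(v=0); bubbles=1
Tick 6: [PARSE:-, VALIDATE:P4(v=11,ok=F), TRANSFORM:-, EMIT:P3(v=28,ok=T)] out:P2(v=0); bubbles=2
Tick 7: [PARSE:P5(v=11,ok=F), VALIDATE:-, TRANSFORM:P4(v=0,ok=F), EMIT:-] out:P3(v=28); bubbles=2
Tick 8: [PARSE:P6(v=6,ok=F), VALIDATE:P5(v=11,ok=F), TRANSFORM:-, EMIT:P4(v=0,ok=F)] out:-; bubbles=1
Tick 9: [PARSE:-, VALIDATE:P6(v=6,ok=T), TRANSFORM:P5(v=0,ok=F), EMIT:-] out:P4(v=0); bubbles=2
Tick 10: [PARSE:-, VALIDATE:-, TRANSFORM:P6(v=12,ok=T), EMIT:P5(v=0,ok=F)] out:-; bubbles=2
Tick 11: [PARSE:-, VALIDATE:-, TRANSFORM:-, EMIT:P6(v=12,ok=T)] out:P5(v=0); bubbles=3
Tick 12: [PARSE:-, VALIDATE:-, TRANSFORM:-, EMIT:-] out:P6(v=12); bubbles=4
Total bubble-slots: 24

Answer: 24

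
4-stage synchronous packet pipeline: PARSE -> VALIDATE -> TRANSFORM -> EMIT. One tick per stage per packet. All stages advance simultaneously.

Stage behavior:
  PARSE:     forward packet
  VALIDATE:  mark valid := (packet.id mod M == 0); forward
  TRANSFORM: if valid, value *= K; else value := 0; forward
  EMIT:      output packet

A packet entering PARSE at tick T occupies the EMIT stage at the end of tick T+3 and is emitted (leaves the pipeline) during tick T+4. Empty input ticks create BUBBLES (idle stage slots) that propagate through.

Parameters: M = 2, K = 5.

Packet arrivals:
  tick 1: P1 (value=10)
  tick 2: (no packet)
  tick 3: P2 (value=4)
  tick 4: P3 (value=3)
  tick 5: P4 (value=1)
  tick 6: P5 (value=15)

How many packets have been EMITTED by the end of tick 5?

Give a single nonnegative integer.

Answer: 1

Derivation:
Tick 1: [PARSE:P1(v=10,ok=F), VALIDATE:-, TRANSFORM:-, EMIT:-] out:-; in:P1
Tick 2: [PARSE:-, VALIDATE:P1(v=10,ok=F), TRANSFORM:-, EMIT:-] out:-; in:-
Tick 3: [PARSE:P2(v=4,ok=F), VALIDATE:-, TRANSFORM:P1(v=0,ok=F), EMIT:-] out:-; in:P2
Tick 4: [PARSE:P3(v=3,ok=F), VALIDATE:P2(v=4,ok=T), TRANSFORM:-, EMIT:P1(v=0,ok=F)] out:-; in:P3
Tick 5: [PARSE:P4(v=1,ok=F), VALIDATE:P3(v=3,ok=F), TRANSFORM:P2(v=20,ok=T), EMIT:-] out:P1(v=0); in:P4
Emitted by tick 5: ['P1']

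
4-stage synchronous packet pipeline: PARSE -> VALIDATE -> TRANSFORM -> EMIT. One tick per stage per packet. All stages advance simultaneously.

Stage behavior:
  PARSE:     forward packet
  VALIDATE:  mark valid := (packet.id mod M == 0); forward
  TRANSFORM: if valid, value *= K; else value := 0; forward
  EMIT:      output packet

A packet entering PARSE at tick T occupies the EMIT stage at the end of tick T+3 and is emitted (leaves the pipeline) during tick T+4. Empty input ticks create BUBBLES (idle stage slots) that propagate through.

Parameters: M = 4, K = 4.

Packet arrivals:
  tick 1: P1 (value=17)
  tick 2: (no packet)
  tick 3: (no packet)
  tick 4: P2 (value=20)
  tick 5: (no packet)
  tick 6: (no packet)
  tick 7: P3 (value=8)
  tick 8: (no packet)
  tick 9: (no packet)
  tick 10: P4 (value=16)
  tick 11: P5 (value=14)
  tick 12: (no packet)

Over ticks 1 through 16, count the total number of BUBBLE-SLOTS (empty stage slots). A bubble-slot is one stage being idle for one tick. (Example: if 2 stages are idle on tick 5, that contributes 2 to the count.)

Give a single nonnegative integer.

Tick 1: [PARSE:P1(v=17,ok=F), VALIDATE:-, TRANSFORM:-, EMIT:-] out:-; bubbles=3
Tick 2: [PARSE:-, VALIDATE:P1(v=17,ok=F), TRANSFORM:-, EMIT:-] out:-; bubbles=3
Tick 3: [PARSE:-, VALIDATE:-, TRANSFORM:P1(v=0,ok=F), EMIT:-] out:-; bubbles=3
Tick 4: [PARSE:P2(v=20,ok=F), VALIDATE:-, TRANSFORM:-, EMIT:P1(v=0,ok=F)] out:-; bubbles=2
Tick 5: [PARSE:-, VALIDATE:P2(v=20,ok=F), TRANSFORM:-, EMIT:-] out:P1(v=0); bubbles=3
Tick 6: [PARSE:-, VALIDATE:-, TRANSFORM:P2(v=0,ok=F), EMIT:-] out:-; bubbles=3
Tick 7: [PARSE:P3(v=8,ok=F), VALIDATE:-, TRANSFORM:-, EMIT:P2(v=0,ok=F)] out:-; bubbles=2
Tick 8: [PARSE:-, VALIDATE:P3(v=8,ok=F), TRANSFORM:-, EMIT:-] out:P2(v=0); bubbles=3
Tick 9: [PARSE:-, VALIDATE:-, TRANSFORM:P3(v=0,ok=F), EMIT:-] out:-; bubbles=3
Tick 10: [PARSE:P4(v=16,ok=F), VALIDATE:-, TRANSFORM:-, EMIT:P3(v=0,ok=F)] out:-; bubbles=2
Tick 11: [PARSE:P5(v=14,ok=F), VALIDATE:P4(v=16,ok=T), TRANSFORM:-, EMIT:-] out:P3(v=0); bubbles=2
Tick 12: [PARSE:-, VALIDATE:P5(v=14,ok=F), TRANSFORM:P4(v=64,ok=T), EMIT:-] out:-; bubbles=2
Tick 13: [PARSE:-, VALIDATE:-, TRANSFORM:P5(v=0,ok=F), EMIT:P4(v=64,ok=T)] out:-; bubbles=2
Tick 14: [PARSE:-, VALIDATE:-, TRANSFORM:-, EMIT:P5(v=0,ok=F)] out:P4(v=64); bubbles=3
Tick 15: [PARSE:-, VALIDATE:-, TRANSFORM:-, EMIT:-] out:P5(v=0); bubbles=4
Tick 16: [PARSE:-, VALIDATE:-, TRANSFORM:-, EMIT:-] out:-; bubbles=4
Total bubble-slots: 44

Answer: 44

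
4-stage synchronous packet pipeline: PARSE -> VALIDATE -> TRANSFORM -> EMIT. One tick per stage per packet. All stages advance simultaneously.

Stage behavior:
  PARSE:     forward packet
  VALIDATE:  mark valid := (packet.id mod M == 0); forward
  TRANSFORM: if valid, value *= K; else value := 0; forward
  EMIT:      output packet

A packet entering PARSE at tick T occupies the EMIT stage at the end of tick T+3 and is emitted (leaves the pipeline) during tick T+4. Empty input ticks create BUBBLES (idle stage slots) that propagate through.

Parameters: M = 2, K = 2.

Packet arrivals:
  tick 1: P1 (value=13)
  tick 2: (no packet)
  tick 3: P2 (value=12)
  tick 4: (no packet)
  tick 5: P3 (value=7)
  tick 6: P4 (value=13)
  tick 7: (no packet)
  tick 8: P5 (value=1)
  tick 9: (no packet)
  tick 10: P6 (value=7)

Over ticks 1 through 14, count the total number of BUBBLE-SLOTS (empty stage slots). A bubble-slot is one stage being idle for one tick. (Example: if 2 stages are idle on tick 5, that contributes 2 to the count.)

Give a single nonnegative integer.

Tick 1: [PARSE:P1(v=13,ok=F), VALIDATE:-, TRANSFORM:-, EMIT:-] out:-; bubbles=3
Tick 2: [PARSE:-, VALIDATE:P1(v=13,ok=F), TRANSFORM:-, EMIT:-] out:-; bubbles=3
Tick 3: [PARSE:P2(v=12,ok=F), VALIDATE:-, TRANSFORM:P1(v=0,ok=F), EMIT:-] out:-; bubbles=2
Tick 4: [PARSE:-, VALIDATE:P2(v=12,ok=T), TRANSFORM:-, EMIT:P1(v=0,ok=F)] out:-; bubbles=2
Tick 5: [PARSE:P3(v=7,ok=F), VALIDATE:-, TRANSFORM:P2(v=24,ok=T), EMIT:-] out:P1(v=0); bubbles=2
Tick 6: [PARSE:P4(v=13,ok=F), VALIDATE:P3(v=7,ok=F), TRANSFORM:-, EMIT:P2(v=24,ok=T)] out:-; bubbles=1
Tick 7: [PARSE:-, VALIDATE:P4(v=13,ok=T), TRANSFORM:P3(v=0,ok=F), EMIT:-] out:P2(v=24); bubbles=2
Tick 8: [PARSE:P5(v=1,ok=F), VALIDATE:-, TRANSFORM:P4(v=26,ok=T), EMIT:P3(v=0,ok=F)] out:-; bubbles=1
Tick 9: [PARSE:-, VALIDATE:P5(v=1,ok=F), TRANSFORM:-, EMIT:P4(v=26,ok=T)] out:P3(v=0); bubbles=2
Tick 10: [PARSE:P6(v=7,ok=F), VALIDATE:-, TRANSFORM:P5(v=0,ok=F), EMIT:-] out:P4(v=26); bubbles=2
Tick 11: [PARSE:-, VALIDATE:P6(v=7,ok=T), TRANSFORM:-, EMIT:P5(v=0,ok=F)] out:-; bubbles=2
Tick 12: [PARSE:-, VALIDATE:-, TRANSFORM:P6(v=14,ok=T), EMIT:-] out:P5(v=0); bubbles=3
Tick 13: [PARSE:-, VALIDATE:-, TRANSFORM:-, EMIT:P6(v=14,ok=T)] out:-; bubbles=3
Tick 14: [PARSE:-, VALIDATE:-, TRANSFORM:-, EMIT:-] out:P6(v=14); bubbles=4
Total bubble-slots: 32

Answer: 32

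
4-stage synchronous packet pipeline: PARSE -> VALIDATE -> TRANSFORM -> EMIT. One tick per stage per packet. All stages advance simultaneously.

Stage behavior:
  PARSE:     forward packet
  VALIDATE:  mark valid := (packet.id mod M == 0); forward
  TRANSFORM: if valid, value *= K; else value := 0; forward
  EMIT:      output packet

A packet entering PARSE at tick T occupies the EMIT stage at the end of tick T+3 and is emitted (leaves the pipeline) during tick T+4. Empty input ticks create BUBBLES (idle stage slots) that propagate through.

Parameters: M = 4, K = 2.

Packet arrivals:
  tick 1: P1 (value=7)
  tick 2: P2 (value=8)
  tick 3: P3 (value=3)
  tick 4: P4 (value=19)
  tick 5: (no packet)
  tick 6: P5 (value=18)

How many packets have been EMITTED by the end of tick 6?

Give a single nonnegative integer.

Answer: 2

Derivation:
Tick 1: [PARSE:P1(v=7,ok=F), VALIDATE:-, TRANSFORM:-, EMIT:-] out:-; in:P1
Tick 2: [PARSE:P2(v=8,ok=F), VALIDATE:P1(v=7,ok=F), TRANSFORM:-, EMIT:-] out:-; in:P2
Tick 3: [PARSE:P3(v=3,ok=F), VALIDATE:P2(v=8,ok=F), TRANSFORM:P1(v=0,ok=F), EMIT:-] out:-; in:P3
Tick 4: [PARSE:P4(v=19,ok=F), VALIDATE:P3(v=3,ok=F), TRANSFORM:P2(v=0,ok=F), EMIT:P1(v=0,ok=F)] out:-; in:P4
Tick 5: [PARSE:-, VALIDATE:P4(v=19,ok=T), TRANSFORM:P3(v=0,ok=F), EMIT:P2(v=0,ok=F)] out:P1(v=0); in:-
Tick 6: [PARSE:P5(v=18,ok=F), VALIDATE:-, TRANSFORM:P4(v=38,ok=T), EMIT:P3(v=0,ok=F)] out:P2(v=0); in:P5
Emitted by tick 6: ['P1', 'P2']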